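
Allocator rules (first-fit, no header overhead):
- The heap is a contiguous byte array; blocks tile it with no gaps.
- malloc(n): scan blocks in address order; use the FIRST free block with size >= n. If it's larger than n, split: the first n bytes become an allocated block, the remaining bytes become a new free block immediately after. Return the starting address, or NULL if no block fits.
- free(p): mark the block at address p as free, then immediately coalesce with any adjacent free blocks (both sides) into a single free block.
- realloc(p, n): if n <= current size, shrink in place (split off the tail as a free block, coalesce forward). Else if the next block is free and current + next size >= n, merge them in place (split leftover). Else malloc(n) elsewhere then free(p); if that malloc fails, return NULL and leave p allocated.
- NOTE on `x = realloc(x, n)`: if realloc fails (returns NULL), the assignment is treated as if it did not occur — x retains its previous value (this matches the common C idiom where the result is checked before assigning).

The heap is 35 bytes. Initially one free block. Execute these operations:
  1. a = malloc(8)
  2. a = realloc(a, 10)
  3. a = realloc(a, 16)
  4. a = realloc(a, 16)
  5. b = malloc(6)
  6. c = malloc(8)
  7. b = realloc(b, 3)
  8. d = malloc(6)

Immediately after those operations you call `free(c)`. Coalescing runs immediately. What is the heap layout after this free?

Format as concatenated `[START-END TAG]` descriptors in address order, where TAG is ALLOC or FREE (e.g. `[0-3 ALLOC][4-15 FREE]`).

Op 1: a = malloc(8) -> a = 0; heap: [0-7 ALLOC][8-34 FREE]
Op 2: a = realloc(a, 10) -> a = 0; heap: [0-9 ALLOC][10-34 FREE]
Op 3: a = realloc(a, 16) -> a = 0; heap: [0-15 ALLOC][16-34 FREE]
Op 4: a = realloc(a, 16) -> a = 0; heap: [0-15 ALLOC][16-34 FREE]
Op 5: b = malloc(6) -> b = 16; heap: [0-15 ALLOC][16-21 ALLOC][22-34 FREE]
Op 6: c = malloc(8) -> c = 22; heap: [0-15 ALLOC][16-21 ALLOC][22-29 ALLOC][30-34 FREE]
Op 7: b = realloc(b, 3) -> b = 16; heap: [0-15 ALLOC][16-18 ALLOC][19-21 FREE][22-29 ALLOC][30-34 FREE]
Op 8: d = malloc(6) -> d = NULL; heap: [0-15 ALLOC][16-18 ALLOC][19-21 FREE][22-29 ALLOC][30-34 FREE]
free(c): c = 22 -> block [22-29 ALLOC]; mark free, coalesce with adjacent free neighbors -> [0-15 ALLOC][16-18 ALLOC][19-34 FREE]

Answer: [0-15 ALLOC][16-18 ALLOC][19-34 FREE]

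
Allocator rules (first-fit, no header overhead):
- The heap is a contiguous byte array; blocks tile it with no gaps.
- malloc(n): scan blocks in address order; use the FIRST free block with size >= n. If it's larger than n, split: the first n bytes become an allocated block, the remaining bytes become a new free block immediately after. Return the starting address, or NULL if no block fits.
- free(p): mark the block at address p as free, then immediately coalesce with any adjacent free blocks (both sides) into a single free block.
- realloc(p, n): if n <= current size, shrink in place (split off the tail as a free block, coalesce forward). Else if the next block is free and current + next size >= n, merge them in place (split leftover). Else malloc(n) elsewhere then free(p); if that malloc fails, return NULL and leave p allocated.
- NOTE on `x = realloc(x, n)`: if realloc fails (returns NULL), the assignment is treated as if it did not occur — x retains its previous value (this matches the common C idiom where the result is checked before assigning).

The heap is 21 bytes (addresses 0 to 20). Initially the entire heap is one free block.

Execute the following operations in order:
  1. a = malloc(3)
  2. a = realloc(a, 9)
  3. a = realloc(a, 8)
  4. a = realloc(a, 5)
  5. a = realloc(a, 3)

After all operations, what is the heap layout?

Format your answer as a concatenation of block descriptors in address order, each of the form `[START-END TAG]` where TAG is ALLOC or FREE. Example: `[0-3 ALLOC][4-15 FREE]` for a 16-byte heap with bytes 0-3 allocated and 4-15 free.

Op 1: a = malloc(3) -> a = 0; heap: [0-2 ALLOC][3-20 FREE]
Op 2: a = realloc(a, 9) -> a = 0; heap: [0-8 ALLOC][9-20 FREE]
Op 3: a = realloc(a, 8) -> a = 0; heap: [0-7 ALLOC][8-20 FREE]
Op 4: a = realloc(a, 5) -> a = 0; heap: [0-4 ALLOC][5-20 FREE]
Op 5: a = realloc(a, 3) -> a = 0; heap: [0-2 ALLOC][3-20 FREE]

Answer: [0-2 ALLOC][3-20 FREE]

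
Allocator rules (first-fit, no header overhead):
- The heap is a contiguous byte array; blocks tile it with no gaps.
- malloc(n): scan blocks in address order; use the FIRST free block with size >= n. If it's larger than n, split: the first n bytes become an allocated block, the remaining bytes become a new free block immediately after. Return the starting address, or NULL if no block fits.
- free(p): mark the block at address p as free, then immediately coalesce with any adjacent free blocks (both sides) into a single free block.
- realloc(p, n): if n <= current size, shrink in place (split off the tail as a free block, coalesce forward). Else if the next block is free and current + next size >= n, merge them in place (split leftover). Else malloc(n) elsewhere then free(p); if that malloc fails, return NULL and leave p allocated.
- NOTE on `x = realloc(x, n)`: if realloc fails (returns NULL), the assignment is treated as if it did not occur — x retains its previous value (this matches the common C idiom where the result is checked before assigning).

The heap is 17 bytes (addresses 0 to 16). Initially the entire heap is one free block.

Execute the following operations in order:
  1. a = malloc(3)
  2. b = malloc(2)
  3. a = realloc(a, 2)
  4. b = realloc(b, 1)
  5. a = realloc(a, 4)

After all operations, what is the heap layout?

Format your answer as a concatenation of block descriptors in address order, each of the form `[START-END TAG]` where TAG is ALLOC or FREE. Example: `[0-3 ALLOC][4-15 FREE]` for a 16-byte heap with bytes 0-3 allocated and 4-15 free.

Op 1: a = malloc(3) -> a = 0; heap: [0-2 ALLOC][3-16 FREE]
Op 2: b = malloc(2) -> b = 3; heap: [0-2 ALLOC][3-4 ALLOC][5-16 FREE]
Op 3: a = realloc(a, 2) -> a = 0; heap: [0-1 ALLOC][2-2 FREE][3-4 ALLOC][5-16 FREE]
Op 4: b = realloc(b, 1) -> b = 3; heap: [0-1 ALLOC][2-2 FREE][3-3 ALLOC][4-16 FREE]
Op 5: a = realloc(a, 4) -> a = 4; heap: [0-2 FREE][3-3 ALLOC][4-7 ALLOC][8-16 FREE]

Answer: [0-2 FREE][3-3 ALLOC][4-7 ALLOC][8-16 FREE]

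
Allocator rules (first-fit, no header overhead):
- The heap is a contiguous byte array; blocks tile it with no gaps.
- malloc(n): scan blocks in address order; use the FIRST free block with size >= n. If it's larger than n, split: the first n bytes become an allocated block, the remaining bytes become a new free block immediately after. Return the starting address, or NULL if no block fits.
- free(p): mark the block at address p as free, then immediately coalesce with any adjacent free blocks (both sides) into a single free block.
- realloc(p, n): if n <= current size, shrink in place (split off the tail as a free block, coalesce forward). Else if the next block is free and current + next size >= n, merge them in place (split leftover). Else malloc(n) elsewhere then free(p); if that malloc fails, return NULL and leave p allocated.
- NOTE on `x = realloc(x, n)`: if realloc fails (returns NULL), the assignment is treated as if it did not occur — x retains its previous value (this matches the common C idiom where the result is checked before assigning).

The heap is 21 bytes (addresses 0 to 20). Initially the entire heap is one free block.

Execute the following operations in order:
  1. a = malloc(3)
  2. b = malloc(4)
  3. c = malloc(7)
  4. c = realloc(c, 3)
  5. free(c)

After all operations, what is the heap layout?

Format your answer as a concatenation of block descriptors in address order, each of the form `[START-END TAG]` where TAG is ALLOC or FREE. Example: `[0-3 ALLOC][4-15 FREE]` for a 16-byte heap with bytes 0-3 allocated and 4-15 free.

Op 1: a = malloc(3) -> a = 0; heap: [0-2 ALLOC][3-20 FREE]
Op 2: b = malloc(4) -> b = 3; heap: [0-2 ALLOC][3-6 ALLOC][7-20 FREE]
Op 3: c = malloc(7) -> c = 7; heap: [0-2 ALLOC][3-6 ALLOC][7-13 ALLOC][14-20 FREE]
Op 4: c = realloc(c, 3) -> c = 7; heap: [0-2 ALLOC][3-6 ALLOC][7-9 ALLOC][10-20 FREE]
Op 5: free(c) -> (freed c); heap: [0-2 ALLOC][3-6 ALLOC][7-20 FREE]

Answer: [0-2 ALLOC][3-6 ALLOC][7-20 FREE]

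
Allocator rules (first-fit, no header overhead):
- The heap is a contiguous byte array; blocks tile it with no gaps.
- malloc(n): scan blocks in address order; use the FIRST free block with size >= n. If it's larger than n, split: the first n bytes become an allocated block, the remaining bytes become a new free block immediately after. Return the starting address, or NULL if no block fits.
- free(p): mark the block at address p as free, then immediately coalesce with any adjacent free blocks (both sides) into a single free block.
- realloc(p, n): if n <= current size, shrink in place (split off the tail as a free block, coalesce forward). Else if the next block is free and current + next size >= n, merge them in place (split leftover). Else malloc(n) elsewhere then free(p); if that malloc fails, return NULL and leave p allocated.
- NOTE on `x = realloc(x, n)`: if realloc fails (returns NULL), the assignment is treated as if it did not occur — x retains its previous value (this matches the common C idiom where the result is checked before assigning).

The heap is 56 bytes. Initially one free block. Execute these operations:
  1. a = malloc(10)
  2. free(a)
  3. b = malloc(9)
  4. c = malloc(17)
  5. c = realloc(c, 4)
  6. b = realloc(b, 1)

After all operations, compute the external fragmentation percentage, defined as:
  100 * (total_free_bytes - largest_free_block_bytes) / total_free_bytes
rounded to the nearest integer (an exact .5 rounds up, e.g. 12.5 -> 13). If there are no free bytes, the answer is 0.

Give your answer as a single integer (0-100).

Answer: 16

Derivation:
Op 1: a = malloc(10) -> a = 0; heap: [0-9 ALLOC][10-55 FREE]
Op 2: free(a) -> (freed a); heap: [0-55 FREE]
Op 3: b = malloc(9) -> b = 0; heap: [0-8 ALLOC][9-55 FREE]
Op 4: c = malloc(17) -> c = 9; heap: [0-8 ALLOC][9-25 ALLOC][26-55 FREE]
Op 5: c = realloc(c, 4) -> c = 9; heap: [0-8 ALLOC][9-12 ALLOC][13-55 FREE]
Op 6: b = realloc(b, 1) -> b = 0; heap: [0-0 ALLOC][1-8 FREE][9-12 ALLOC][13-55 FREE]
Free blocks: [8 43] total_free=51 largest=43 -> 100*(51-43)/51 = 800/51 ≈ 15.686 -> rounds to 16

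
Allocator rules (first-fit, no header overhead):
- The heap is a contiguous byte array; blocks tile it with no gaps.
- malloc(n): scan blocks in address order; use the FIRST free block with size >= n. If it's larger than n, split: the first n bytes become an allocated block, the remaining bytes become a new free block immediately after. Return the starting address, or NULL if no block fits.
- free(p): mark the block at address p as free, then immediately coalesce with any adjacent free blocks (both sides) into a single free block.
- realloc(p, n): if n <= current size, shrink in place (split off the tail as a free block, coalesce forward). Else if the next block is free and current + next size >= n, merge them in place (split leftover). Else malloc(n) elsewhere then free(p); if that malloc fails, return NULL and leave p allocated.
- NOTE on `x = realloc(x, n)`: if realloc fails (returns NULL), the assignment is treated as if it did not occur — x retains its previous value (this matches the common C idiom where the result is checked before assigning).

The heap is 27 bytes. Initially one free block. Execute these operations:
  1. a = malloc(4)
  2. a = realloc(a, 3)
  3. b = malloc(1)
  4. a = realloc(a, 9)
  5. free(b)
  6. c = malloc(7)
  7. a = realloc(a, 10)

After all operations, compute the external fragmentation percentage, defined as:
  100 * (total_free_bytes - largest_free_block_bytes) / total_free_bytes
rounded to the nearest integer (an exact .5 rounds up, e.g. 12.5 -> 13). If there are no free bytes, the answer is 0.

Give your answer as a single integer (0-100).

Op 1: a = malloc(4) -> a = 0; heap: [0-3 ALLOC][4-26 FREE]
Op 2: a = realloc(a, 3) -> a = 0; heap: [0-2 ALLOC][3-26 FREE]
Op 3: b = malloc(1) -> b = 3; heap: [0-2 ALLOC][3-3 ALLOC][4-26 FREE]
Op 4: a = realloc(a, 9) -> a = 4; heap: [0-2 FREE][3-3 ALLOC][4-12 ALLOC][13-26 FREE]
Op 5: free(b) -> (freed b); heap: [0-3 FREE][4-12 ALLOC][13-26 FREE]
Op 6: c = malloc(7) -> c = 13; heap: [0-3 FREE][4-12 ALLOC][13-19 ALLOC][20-26 FREE]
Op 7: a = realloc(a, 10) -> NULL (a unchanged); heap: [0-3 FREE][4-12 ALLOC][13-19 ALLOC][20-26 FREE]
Free blocks: [4 7] total_free=11 largest=7 -> 100*(11-7)/11 = 400/11 ≈ 36.364 -> rounds to 36

Answer: 36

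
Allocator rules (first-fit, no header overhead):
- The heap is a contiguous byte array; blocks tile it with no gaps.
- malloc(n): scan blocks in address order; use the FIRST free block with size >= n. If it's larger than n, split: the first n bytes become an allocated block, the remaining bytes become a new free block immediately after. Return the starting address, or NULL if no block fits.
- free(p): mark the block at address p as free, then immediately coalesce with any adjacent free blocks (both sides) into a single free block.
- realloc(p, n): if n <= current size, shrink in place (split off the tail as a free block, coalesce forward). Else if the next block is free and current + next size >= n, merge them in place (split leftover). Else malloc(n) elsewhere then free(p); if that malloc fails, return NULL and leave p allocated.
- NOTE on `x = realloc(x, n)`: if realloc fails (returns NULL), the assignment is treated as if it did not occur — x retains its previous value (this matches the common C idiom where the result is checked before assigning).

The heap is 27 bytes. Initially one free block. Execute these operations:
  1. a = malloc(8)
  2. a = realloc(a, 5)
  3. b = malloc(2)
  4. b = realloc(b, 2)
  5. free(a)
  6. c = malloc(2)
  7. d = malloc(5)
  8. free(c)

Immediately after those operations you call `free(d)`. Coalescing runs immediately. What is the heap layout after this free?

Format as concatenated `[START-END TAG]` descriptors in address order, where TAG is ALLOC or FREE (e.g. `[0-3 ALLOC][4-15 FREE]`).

Op 1: a = malloc(8) -> a = 0; heap: [0-7 ALLOC][8-26 FREE]
Op 2: a = realloc(a, 5) -> a = 0; heap: [0-4 ALLOC][5-26 FREE]
Op 3: b = malloc(2) -> b = 5; heap: [0-4 ALLOC][5-6 ALLOC][7-26 FREE]
Op 4: b = realloc(b, 2) -> b = 5; heap: [0-4 ALLOC][5-6 ALLOC][7-26 FREE]
Op 5: free(a) -> (freed a); heap: [0-4 FREE][5-6 ALLOC][7-26 FREE]
Op 6: c = malloc(2) -> c = 0; heap: [0-1 ALLOC][2-4 FREE][5-6 ALLOC][7-26 FREE]
Op 7: d = malloc(5) -> d = 7; heap: [0-1 ALLOC][2-4 FREE][5-6 ALLOC][7-11 ALLOC][12-26 FREE]
Op 8: free(c) -> (freed c); heap: [0-4 FREE][5-6 ALLOC][7-11 ALLOC][12-26 FREE]
free(d): d = 7 -> block [7-11 ALLOC]; mark free, coalesce with adjacent free neighbors -> [0-4 FREE][5-6 ALLOC][7-26 FREE]

Answer: [0-4 FREE][5-6 ALLOC][7-26 FREE]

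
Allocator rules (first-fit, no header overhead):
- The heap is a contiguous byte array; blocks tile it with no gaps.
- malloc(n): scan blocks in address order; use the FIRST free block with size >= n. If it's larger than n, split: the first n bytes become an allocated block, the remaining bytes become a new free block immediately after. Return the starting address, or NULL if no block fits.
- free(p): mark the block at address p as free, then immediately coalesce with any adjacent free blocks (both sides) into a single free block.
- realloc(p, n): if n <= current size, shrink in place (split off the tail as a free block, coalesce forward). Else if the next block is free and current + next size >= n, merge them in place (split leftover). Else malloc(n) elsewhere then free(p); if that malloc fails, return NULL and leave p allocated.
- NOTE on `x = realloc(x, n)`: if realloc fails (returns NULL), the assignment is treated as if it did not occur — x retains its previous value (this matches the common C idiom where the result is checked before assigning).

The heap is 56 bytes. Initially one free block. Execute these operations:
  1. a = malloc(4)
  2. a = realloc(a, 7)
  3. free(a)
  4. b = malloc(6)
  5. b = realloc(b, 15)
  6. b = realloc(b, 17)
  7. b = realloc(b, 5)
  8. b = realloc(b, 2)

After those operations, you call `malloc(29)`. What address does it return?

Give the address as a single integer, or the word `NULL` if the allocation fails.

Answer: 2

Derivation:
Op 1: a = malloc(4) -> a = 0; heap: [0-3 ALLOC][4-55 FREE]
Op 2: a = realloc(a, 7) -> a = 0; heap: [0-6 ALLOC][7-55 FREE]
Op 3: free(a) -> (freed a); heap: [0-55 FREE]
Op 4: b = malloc(6) -> b = 0; heap: [0-5 ALLOC][6-55 FREE]
Op 5: b = realloc(b, 15) -> b = 0; heap: [0-14 ALLOC][15-55 FREE]
Op 6: b = realloc(b, 17) -> b = 0; heap: [0-16 ALLOC][17-55 FREE]
Op 7: b = realloc(b, 5) -> b = 0; heap: [0-4 ALLOC][5-55 FREE]
Op 8: b = realloc(b, 2) -> b = 0; heap: [0-1 ALLOC][2-55 FREE]
malloc(29): first-fit scan over [0-1 ALLOC][2-55 FREE] -> 2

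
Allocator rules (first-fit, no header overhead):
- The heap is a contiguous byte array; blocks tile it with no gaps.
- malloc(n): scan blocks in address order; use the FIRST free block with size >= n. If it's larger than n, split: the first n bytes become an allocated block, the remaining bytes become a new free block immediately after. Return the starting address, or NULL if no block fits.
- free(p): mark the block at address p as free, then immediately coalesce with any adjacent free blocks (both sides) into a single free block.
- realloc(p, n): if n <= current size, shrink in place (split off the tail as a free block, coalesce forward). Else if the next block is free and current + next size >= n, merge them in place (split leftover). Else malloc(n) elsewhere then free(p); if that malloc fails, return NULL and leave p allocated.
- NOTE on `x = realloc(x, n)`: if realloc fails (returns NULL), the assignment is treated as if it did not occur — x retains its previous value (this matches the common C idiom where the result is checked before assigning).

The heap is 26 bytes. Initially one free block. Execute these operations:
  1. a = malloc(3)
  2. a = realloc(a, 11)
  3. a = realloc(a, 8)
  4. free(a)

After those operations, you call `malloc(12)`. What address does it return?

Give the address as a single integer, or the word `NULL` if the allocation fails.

Op 1: a = malloc(3) -> a = 0; heap: [0-2 ALLOC][3-25 FREE]
Op 2: a = realloc(a, 11) -> a = 0; heap: [0-10 ALLOC][11-25 FREE]
Op 3: a = realloc(a, 8) -> a = 0; heap: [0-7 ALLOC][8-25 FREE]
Op 4: free(a) -> (freed a); heap: [0-25 FREE]
malloc(12): first-fit scan over [0-25 FREE] -> 0

Answer: 0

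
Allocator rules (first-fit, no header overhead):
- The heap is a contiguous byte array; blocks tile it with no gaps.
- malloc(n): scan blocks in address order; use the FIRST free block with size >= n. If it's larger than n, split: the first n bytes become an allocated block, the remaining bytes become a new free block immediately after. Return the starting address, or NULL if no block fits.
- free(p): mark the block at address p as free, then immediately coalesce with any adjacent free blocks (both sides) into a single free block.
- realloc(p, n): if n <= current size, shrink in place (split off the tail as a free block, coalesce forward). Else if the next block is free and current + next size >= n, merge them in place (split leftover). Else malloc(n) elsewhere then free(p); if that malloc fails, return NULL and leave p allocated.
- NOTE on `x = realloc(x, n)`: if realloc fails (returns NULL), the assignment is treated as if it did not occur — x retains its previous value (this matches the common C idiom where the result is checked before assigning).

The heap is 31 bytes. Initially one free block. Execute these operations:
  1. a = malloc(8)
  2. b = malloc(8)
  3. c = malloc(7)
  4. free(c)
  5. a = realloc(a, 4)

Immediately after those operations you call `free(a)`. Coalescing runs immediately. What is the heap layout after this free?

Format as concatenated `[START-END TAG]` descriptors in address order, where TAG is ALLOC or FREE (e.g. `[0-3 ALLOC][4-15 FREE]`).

Op 1: a = malloc(8) -> a = 0; heap: [0-7 ALLOC][8-30 FREE]
Op 2: b = malloc(8) -> b = 8; heap: [0-7 ALLOC][8-15 ALLOC][16-30 FREE]
Op 3: c = malloc(7) -> c = 16; heap: [0-7 ALLOC][8-15 ALLOC][16-22 ALLOC][23-30 FREE]
Op 4: free(c) -> (freed c); heap: [0-7 ALLOC][8-15 ALLOC][16-30 FREE]
Op 5: a = realloc(a, 4) -> a = 0; heap: [0-3 ALLOC][4-7 FREE][8-15 ALLOC][16-30 FREE]
free(a): a = 0 -> block [0-3 ALLOC]; mark free, coalesce with adjacent free neighbors -> [0-7 FREE][8-15 ALLOC][16-30 FREE]

Answer: [0-7 FREE][8-15 ALLOC][16-30 FREE]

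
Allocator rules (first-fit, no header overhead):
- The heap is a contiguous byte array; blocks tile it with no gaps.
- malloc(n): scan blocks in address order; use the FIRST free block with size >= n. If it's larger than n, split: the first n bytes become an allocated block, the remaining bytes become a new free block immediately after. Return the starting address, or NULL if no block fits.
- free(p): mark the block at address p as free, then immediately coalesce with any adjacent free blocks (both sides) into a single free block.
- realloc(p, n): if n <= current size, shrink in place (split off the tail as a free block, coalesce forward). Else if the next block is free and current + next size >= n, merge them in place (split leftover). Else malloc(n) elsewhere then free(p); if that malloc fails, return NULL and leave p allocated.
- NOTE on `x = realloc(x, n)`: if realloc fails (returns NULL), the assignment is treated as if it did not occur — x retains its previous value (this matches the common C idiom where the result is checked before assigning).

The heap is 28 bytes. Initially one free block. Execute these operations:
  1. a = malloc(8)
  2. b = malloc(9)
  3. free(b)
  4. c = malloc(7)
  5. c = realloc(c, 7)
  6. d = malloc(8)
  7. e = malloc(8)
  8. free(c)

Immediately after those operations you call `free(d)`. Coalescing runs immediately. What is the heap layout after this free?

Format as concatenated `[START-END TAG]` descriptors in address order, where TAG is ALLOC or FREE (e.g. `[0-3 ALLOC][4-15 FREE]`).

Answer: [0-7 ALLOC][8-27 FREE]

Derivation:
Op 1: a = malloc(8) -> a = 0; heap: [0-7 ALLOC][8-27 FREE]
Op 2: b = malloc(9) -> b = 8; heap: [0-7 ALLOC][8-16 ALLOC][17-27 FREE]
Op 3: free(b) -> (freed b); heap: [0-7 ALLOC][8-27 FREE]
Op 4: c = malloc(7) -> c = 8; heap: [0-7 ALLOC][8-14 ALLOC][15-27 FREE]
Op 5: c = realloc(c, 7) -> c = 8; heap: [0-7 ALLOC][8-14 ALLOC][15-27 FREE]
Op 6: d = malloc(8) -> d = 15; heap: [0-7 ALLOC][8-14 ALLOC][15-22 ALLOC][23-27 FREE]
Op 7: e = malloc(8) -> e = NULL; heap: [0-7 ALLOC][8-14 ALLOC][15-22 ALLOC][23-27 FREE]
Op 8: free(c) -> (freed c); heap: [0-7 ALLOC][8-14 FREE][15-22 ALLOC][23-27 FREE]
free(d): d = 15 -> block [15-22 ALLOC]; mark free, coalesce with adjacent free neighbors -> [0-7 ALLOC][8-27 FREE]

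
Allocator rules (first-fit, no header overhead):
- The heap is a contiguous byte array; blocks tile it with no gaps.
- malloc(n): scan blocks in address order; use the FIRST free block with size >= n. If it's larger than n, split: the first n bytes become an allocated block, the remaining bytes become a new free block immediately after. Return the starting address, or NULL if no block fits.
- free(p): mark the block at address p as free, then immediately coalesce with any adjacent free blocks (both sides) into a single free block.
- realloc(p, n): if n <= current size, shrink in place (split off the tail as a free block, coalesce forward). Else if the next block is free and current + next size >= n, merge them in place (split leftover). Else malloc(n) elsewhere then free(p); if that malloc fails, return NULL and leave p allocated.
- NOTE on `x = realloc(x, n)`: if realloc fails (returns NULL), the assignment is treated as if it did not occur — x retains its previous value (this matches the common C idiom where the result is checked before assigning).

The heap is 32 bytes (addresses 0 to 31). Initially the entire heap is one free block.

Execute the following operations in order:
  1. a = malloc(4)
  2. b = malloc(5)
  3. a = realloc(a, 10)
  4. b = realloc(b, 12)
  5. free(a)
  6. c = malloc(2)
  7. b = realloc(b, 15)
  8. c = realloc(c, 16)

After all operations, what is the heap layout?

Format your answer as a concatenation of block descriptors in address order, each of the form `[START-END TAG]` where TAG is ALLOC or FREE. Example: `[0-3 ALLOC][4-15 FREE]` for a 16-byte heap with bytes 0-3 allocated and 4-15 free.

Op 1: a = malloc(4) -> a = 0; heap: [0-3 ALLOC][4-31 FREE]
Op 2: b = malloc(5) -> b = 4; heap: [0-3 ALLOC][4-8 ALLOC][9-31 FREE]
Op 3: a = realloc(a, 10) -> a = 9; heap: [0-3 FREE][4-8 ALLOC][9-18 ALLOC][19-31 FREE]
Op 4: b = realloc(b, 12) -> b = 19; heap: [0-8 FREE][9-18 ALLOC][19-30 ALLOC][31-31 FREE]
Op 5: free(a) -> (freed a); heap: [0-18 FREE][19-30 ALLOC][31-31 FREE]
Op 6: c = malloc(2) -> c = 0; heap: [0-1 ALLOC][2-18 FREE][19-30 ALLOC][31-31 FREE]
Op 7: b = realloc(b, 15) -> b = 2; heap: [0-1 ALLOC][2-16 ALLOC][17-31 FREE]
Op 8: c = realloc(c, 16) -> NULL (c unchanged); heap: [0-1 ALLOC][2-16 ALLOC][17-31 FREE]

Answer: [0-1 ALLOC][2-16 ALLOC][17-31 FREE]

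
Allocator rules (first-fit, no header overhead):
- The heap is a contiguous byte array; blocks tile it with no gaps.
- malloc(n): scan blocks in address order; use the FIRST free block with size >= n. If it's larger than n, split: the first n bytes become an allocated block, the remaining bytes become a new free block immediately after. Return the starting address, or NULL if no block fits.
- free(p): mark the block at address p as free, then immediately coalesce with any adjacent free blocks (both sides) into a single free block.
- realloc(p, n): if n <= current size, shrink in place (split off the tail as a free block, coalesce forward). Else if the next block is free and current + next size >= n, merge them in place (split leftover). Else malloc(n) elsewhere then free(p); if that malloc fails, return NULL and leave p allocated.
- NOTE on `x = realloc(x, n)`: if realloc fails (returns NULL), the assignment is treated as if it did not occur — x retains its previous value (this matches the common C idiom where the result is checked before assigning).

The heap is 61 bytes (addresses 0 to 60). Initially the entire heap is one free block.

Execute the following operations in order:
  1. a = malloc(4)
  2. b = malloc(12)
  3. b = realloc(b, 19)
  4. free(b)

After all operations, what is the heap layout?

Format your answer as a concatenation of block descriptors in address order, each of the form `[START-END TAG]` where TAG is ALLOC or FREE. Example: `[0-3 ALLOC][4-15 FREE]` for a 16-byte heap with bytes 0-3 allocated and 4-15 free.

Op 1: a = malloc(4) -> a = 0; heap: [0-3 ALLOC][4-60 FREE]
Op 2: b = malloc(12) -> b = 4; heap: [0-3 ALLOC][4-15 ALLOC][16-60 FREE]
Op 3: b = realloc(b, 19) -> b = 4; heap: [0-3 ALLOC][4-22 ALLOC][23-60 FREE]
Op 4: free(b) -> (freed b); heap: [0-3 ALLOC][4-60 FREE]

Answer: [0-3 ALLOC][4-60 FREE]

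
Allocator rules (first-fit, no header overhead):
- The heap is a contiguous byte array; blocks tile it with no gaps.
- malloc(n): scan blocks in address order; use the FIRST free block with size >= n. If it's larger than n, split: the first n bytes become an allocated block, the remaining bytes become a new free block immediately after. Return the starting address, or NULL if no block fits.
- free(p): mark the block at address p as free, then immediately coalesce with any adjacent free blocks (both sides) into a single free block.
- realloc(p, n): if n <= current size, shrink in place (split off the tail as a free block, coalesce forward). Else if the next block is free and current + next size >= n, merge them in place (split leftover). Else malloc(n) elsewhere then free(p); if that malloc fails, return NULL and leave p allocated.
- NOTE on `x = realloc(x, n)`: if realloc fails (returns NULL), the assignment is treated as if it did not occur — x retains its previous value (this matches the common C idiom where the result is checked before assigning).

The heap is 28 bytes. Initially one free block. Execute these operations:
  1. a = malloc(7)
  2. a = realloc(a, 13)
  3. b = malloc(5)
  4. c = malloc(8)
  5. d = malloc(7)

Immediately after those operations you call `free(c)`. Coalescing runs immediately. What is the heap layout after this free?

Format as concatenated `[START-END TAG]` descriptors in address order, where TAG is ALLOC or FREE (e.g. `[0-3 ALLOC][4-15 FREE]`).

Answer: [0-12 ALLOC][13-17 ALLOC][18-27 FREE]

Derivation:
Op 1: a = malloc(7) -> a = 0; heap: [0-6 ALLOC][7-27 FREE]
Op 2: a = realloc(a, 13) -> a = 0; heap: [0-12 ALLOC][13-27 FREE]
Op 3: b = malloc(5) -> b = 13; heap: [0-12 ALLOC][13-17 ALLOC][18-27 FREE]
Op 4: c = malloc(8) -> c = 18; heap: [0-12 ALLOC][13-17 ALLOC][18-25 ALLOC][26-27 FREE]
Op 5: d = malloc(7) -> d = NULL; heap: [0-12 ALLOC][13-17 ALLOC][18-25 ALLOC][26-27 FREE]
free(c): c = 18 -> block [18-25 ALLOC]; mark free, coalesce with adjacent free neighbors -> [0-12 ALLOC][13-17 ALLOC][18-27 FREE]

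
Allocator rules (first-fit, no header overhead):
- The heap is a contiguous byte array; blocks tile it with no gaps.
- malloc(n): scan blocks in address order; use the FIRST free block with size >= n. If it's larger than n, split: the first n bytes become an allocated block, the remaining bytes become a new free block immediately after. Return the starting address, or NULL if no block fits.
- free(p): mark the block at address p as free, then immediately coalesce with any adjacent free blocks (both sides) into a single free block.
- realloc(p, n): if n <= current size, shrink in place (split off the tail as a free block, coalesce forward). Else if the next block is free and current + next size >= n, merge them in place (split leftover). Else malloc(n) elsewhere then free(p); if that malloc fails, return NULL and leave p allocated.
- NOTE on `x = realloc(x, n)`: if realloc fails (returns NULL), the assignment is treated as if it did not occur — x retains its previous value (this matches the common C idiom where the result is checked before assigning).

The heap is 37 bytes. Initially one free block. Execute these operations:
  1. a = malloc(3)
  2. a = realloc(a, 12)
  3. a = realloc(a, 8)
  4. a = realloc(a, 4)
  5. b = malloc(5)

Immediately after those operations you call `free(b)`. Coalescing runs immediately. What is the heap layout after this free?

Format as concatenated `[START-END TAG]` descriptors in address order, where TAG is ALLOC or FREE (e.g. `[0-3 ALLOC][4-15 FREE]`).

Op 1: a = malloc(3) -> a = 0; heap: [0-2 ALLOC][3-36 FREE]
Op 2: a = realloc(a, 12) -> a = 0; heap: [0-11 ALLOC][12-36 FREE]
Op 3: a = realloc(a, 8) -> a = 0; heap: [0-7 ALLOC][8-36 FREE]
Op 4: a = realloc(a, 4) -> a = 0; heap: [0-3 ALLOC][4-36 FREE]
Op 5: b = malloc(5) -> b = 4; heap: [0-3 ALLOC][4-8 ALLOC][9-36 FREE]
free(b): b = 4 -> block [4-8 ALLOC]; mark free, coalesce with adjacent free neighbors -> [0-3 ALLOC][4-36 FREE]

Answer: [0-3 ALLOC][4-36 FREE]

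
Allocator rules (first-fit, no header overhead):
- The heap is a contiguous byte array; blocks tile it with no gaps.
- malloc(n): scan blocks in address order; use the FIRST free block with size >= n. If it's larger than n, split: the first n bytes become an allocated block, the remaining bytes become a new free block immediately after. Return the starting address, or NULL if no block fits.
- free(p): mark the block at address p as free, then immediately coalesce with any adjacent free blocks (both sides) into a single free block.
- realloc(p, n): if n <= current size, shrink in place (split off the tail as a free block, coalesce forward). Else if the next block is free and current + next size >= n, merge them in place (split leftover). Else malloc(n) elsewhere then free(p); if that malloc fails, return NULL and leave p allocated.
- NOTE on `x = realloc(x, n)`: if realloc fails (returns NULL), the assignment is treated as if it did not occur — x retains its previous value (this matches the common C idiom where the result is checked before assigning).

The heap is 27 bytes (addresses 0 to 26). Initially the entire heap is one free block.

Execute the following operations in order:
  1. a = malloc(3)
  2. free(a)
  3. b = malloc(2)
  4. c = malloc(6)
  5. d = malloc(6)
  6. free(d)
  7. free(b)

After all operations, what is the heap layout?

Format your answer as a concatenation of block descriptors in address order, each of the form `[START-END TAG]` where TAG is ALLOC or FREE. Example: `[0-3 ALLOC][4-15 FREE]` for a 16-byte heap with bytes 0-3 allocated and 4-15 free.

Op 1: a = malloc(3) -> a = 0; heap: [0-2 ALLOC][3-26 FREE]
Op 2: free(a) -> (freed a); heap: [0-26 FREE]
Op 3: b = malloc(2) -> b = 0; heap: [0-1 ALLOC][2-26 FREE]
Op 4: c = malloc(6) -> c = 2; heap: [0-1 ALLOC][2-7 ALLOC][8-26 FREE]
Op 5: d = malloc(6) -> d = 8; heap: [0-1 ALLOC][2-7 ALLOC][8-13 ALLOC][14-26 FREE]
Op 6: free(d) -> (freed d); heap: [0-1 ALLOC][2-7 ALLOC][8-26 FREE]
Op 7: free(b) -> (freed b); heap: [0-1 FREE][2-7 ALLOC][8-26 FREE]

Answer: [0-1 FREE][2-7 ALLOC][8-26 FREE]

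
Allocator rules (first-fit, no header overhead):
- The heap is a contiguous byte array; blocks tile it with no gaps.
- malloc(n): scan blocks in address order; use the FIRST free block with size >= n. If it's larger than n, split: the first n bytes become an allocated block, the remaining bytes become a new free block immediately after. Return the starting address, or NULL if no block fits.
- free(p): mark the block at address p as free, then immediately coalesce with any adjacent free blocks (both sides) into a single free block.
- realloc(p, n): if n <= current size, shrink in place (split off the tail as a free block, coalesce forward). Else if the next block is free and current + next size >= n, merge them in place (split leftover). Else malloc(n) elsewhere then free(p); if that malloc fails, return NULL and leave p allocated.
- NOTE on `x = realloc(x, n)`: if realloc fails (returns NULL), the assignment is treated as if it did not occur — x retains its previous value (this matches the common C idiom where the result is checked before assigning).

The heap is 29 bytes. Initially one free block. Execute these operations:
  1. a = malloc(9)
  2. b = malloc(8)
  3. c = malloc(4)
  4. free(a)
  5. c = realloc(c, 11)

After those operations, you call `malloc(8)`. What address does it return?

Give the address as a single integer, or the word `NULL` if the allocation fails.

Op 1: a = malloc(9) -> a = 0; heap: [0-8 ALLOC][9-28 FREE]
Op 2: b = malloc(8) -> b = 9; heap: [0-8 ALLOC][9-16 ALLOC][17-28 FREE]
Op 3: c = malloc(4) -> c = 17; heap: [0-8 ALLOC][9-16 ALLOC][17-20 ALLOC][21-28 FREE]
Op 4: free(a) -> (freed a); heap: [0-8 FREE][9-16 ALLOC][17-20 ALLOC][21-28 FREE]
Op 5: c = realloc(c, 11) -> c = 17; heap: [0-8 FREE][9-16 ALLOC][17-27 ALLOC][28-28 FREE]
malloc(8): first-fit scan over [0-8 FREE][9-16 ALLOC][17-27 ALLOC][28-28 FREE] -> 0

Answer: 0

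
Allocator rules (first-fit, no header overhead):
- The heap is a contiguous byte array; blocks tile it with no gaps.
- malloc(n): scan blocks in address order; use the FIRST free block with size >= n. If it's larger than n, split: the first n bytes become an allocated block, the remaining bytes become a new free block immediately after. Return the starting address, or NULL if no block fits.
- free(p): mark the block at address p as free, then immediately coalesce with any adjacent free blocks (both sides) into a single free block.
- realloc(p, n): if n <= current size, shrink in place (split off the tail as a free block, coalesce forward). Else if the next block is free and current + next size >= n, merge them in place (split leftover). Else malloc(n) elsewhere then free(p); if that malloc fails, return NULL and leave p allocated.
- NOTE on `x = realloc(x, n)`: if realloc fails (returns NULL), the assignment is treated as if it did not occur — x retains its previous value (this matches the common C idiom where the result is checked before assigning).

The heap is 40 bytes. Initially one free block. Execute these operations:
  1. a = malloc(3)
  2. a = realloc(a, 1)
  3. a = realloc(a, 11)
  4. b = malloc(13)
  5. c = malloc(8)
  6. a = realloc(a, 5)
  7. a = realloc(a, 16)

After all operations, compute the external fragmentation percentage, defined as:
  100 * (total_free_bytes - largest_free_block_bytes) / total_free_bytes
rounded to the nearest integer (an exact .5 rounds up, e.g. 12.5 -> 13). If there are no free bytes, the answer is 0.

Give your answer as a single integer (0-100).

Op 1: a = malloc(3) -> a = 0; heap: [0-2 ALLOC][3-39 FREE]
Op 2: a = realloc(a, 1) -> a = 0; heap: [0-0 ALLOC][1-39 FREE]
Op 3: a = realloc(a, 11) -> a = 0; heap: [0-10 ALLOC][11-39 FREE]
Op 4: b = malloc(13) -> b = 11; heap: [0-10 ALLOC][11-23 ALLOC][24-39 FREE]
Op 5: c = malloc(8) -> c = 24; heap: [0-10 ALLOC][11-23 ALLOC][24-31 ALLOC][32-39 FREE]
Op 6: a = realloc(a, 5) -> a = 0; heap: [0-4 ALLOC][5-10 FREE][11-23 ALLOC][24-31 ALLOC][32-39 FREE]
Op 7: a = realloc(a, 16) -> NULL (a unchanged); heap: [0-4 ALLOC][5-10 FREE][11-23 ALLOC][24-31 ALLOC][32-39 FREE]
Free blocks: [6 8] total_free=14 largest=8 -> 100*(14-8)/14 = 600/14 ≈ 42.857 -> rounds to 43

Answer: 43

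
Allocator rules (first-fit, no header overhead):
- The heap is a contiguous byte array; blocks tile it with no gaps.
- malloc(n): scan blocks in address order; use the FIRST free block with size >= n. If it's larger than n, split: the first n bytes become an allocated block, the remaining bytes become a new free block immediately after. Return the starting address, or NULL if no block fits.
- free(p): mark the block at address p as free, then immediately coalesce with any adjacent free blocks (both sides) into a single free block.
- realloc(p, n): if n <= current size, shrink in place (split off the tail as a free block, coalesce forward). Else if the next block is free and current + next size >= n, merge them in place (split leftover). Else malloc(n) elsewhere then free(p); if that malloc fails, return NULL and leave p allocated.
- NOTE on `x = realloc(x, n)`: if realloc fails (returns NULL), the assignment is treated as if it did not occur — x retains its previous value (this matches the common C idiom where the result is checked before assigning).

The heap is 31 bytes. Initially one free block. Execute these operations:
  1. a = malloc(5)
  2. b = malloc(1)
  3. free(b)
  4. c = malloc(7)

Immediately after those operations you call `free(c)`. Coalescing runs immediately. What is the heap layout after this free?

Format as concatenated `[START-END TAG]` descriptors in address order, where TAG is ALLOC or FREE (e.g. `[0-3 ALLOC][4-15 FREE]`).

Answer: [0-4 ALLOC][5-30 FREE]

Derivation:
Op 1: a = malloc(5) -> a = 0; heap: [0-4 ALLOC][5-30 FREE]
Op 2: b = malloc(1) -> b = 5; heap: [0-4 ALLOC][5-5 ALLOC][6-30 FREE]
Op 3: free(b) -> (freed b); heap: [0-4 ALLOC][5-30 FREE]
Op 4: c = malloc(7) -> c = 5; heap: [0-4 ALLOC][5-11 ALLOC][12-30 FREE]
free(c): c = 5 -> block [5-11 ALLOC]; mark free, coalesce with adjacent free neighbors -> [0-4 ALLOC][5-30 FREE]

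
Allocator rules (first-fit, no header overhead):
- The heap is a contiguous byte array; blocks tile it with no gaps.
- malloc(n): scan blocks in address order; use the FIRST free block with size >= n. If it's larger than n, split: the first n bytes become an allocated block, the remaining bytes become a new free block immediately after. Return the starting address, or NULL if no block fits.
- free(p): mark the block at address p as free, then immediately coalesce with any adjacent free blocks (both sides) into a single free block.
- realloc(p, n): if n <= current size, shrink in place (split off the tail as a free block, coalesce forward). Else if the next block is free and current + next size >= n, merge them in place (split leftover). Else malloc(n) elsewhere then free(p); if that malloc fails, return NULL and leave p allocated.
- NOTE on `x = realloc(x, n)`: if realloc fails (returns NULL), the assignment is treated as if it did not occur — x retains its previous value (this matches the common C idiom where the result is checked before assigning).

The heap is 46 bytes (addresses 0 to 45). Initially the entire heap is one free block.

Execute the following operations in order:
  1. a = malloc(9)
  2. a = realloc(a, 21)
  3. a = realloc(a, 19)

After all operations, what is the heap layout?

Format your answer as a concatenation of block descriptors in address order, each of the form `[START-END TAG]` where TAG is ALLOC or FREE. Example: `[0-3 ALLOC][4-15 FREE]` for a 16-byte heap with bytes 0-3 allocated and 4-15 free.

Op 1: a = malloc(9) -> a = 0; heap: [0-8 ALLOC][9-45 FREE]
Op 2: a = realloc(a, 21) -> a = 0; heap: [0-20 ALLOC][21-45 FREE]
Op 3: a = realloc(a, 19) -> a = 0; heap: [0-18 ALLOC][19-45 FREE]

Answer: [0-18 ALLOC][19-45 FREE]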